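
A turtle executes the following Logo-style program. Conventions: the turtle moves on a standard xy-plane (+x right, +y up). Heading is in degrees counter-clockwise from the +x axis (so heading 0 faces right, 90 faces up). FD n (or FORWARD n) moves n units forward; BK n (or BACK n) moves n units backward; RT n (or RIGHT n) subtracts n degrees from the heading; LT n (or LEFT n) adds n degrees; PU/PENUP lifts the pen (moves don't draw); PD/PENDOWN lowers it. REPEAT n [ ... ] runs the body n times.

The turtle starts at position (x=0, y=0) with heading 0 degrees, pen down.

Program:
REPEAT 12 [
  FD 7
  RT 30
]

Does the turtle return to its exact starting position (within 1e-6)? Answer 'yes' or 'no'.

Executing turtle program step by step:
Start: pos=(0,0), heading=0, pen down
REPEAT 12 [
  -- iteration 1/12 --
  FD 7: (0,0) -> (7,0) [heading=0, draw]
  RT 30: heading 0 -> 330
  -- iteration 2/12 --
  FD 7: (7,0) -> (13.062,-3.5) [heading=330, draw]
  RT 30: heading 330 -> 300
  -- iteration 3/12 --
  FD 7: (13.062,-3.5) -> (16.562,-9.562) [heading=300, draw]
  RT 30: heading 300 -> 270
  -- iteration 4/12 --
  FD 7: (16.562,-9.562) -> (16.562,-16.562) [heading=270, draw]
  RT 30: heading 270 -> 240
  -- iteration 5/12 --
  FD 7: (16.562,-16.562) -> (13.062,-22.624) [heading=240, draw]
  RT 30: heading 240 -> 210
  -- iteration 6/12 --
  FD 7: (13.062,-22.624) -> (7,-26.124) [heading=210, draw]
  RT 30: heading 210 -> 180
  -- iteration 7/12 --
  FD 7: (7,-26.124) -> (0,-26.124) [heading=180, draw]
  RT 30: heading 180 -> 150
  -- iteration 8/12 --
  FD 7: (0,-26.124) -> (-6.062,-22.624) [heading=150, draw]
  RT 30: heading 150 -> 120
  -- iteration 9/12 --
  FD 7: (-6.062,-22.624) -> (-9.562,-16.562) [heading=120, draw]
  RT 30: heading 120 -> 90
  -- iteration 10/12 --
  FD 7: (-9.562,-16.562) -> (-9.562,-9.562) [heading=90, draw]
  RT 30: heading 90 -> 60
  -- iteration 11/12 --
  FD 7: (-9.562,-9.562) -> (-6.062,-3.5) [heading=60, draw]
  RT 30: heading 60 -> 30
  -- iteration 12/12 --
  FD 7: (-6.062,-3.5) -> (0,0) [heading=30, draw]
  RT 30: heading 30 -> 0
]
Final: pos=(0,0), heading=0, 12 segment(s) drawn

Start position: (0, 0)
Final position: (0, 0)
Distance = 0; < 1e-6 -> CLOSED

Answer: yes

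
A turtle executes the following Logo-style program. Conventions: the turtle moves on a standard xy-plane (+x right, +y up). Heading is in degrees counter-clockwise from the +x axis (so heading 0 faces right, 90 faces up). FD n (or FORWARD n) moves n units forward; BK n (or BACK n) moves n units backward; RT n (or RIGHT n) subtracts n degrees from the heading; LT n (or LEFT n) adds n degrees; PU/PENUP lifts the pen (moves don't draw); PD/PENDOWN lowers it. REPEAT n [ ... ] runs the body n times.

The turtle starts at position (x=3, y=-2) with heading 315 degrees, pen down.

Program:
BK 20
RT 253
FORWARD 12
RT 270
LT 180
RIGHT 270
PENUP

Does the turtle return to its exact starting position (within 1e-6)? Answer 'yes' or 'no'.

Executing turtle program step by step:
Start: pos=(3,-2), heading=315, pen down
BK 20: (3,-2) -> (-11.142,12.142) [heading=315, draw]
RT 253: heading 315 -> 62
FD 12: (-11.142,12.142) -> (-5.508,22.738) [heading=62, draw]
RT 270: heading 62 -> 152
LT 180: heading 152 -> 332
RT 270: heading 332 -> 62
PU: pen up
Final: pos=(-5.508,22.738), heading=62, 2 segment(s) drawn

Start position: (3, -2)
Final position: (-5.508, 22.738)
Distance = 26.16; >= 1e-6 -> NOT closed

Answer: no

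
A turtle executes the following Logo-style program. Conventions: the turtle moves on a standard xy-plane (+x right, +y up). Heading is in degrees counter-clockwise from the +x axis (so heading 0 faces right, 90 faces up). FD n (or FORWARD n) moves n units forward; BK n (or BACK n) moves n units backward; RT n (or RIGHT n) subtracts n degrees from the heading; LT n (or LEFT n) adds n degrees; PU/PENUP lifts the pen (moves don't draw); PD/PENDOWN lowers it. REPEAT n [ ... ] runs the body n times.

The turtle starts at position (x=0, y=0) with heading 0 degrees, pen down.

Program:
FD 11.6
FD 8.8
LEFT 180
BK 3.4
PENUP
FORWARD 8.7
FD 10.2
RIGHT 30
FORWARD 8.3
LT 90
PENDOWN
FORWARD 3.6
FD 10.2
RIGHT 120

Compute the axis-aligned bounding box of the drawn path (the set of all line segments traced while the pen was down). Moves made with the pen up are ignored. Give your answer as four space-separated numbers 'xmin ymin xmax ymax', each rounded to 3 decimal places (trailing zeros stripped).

Answer: -9.188 -7.801 23.8 4.15

Derivation:
Executing turtle program step by step:
Start: pos=(0,0), heading=0, pen down
FD 11.6: (0,0) -> (11.6,0) [heading=0, draw]
FD 8.8: (11.6,0) -> (20.4,0) [heading=0, draw]
LT 180: heading 0 -> 180
BK 3.4: (20.4,0) -> (23.8,0) [heading=180, draw]
PU: pen up
FD 8.7: (23.8,0) -> (15.1,0) [heading=180, move]
FD 10.2: (15.1,0) -> (4.9,0) [heading=180, move]
RT 30: heading 180 -> 150
FD 8.3: (4.9,0) -> (-2.288,4.15) [heading=150, move]
LT 90: heading 150 -> 240
PD: pen down
FD 3.6: (-2.288,4.15) -> (-4.088,1.032) [heading=240, draw]
FD 10.2: (-4.088,1.032) -> (-9.188,-7.801) [heading=240, draw]
RT 120: heading 240 -> 120
Final: pos=(-9.188,-7.801), heading=120, 5 segment(s) drawn

Segment endpoints: x in {-9.188, -4.088, -2.288, 0, 11.6, 20.4, 23.8}, y in {-7.801, 0, 0, 1.032, 4.15}
xmin=-9.188, ymin=-7.801, xmax=23.8, ymax=4.15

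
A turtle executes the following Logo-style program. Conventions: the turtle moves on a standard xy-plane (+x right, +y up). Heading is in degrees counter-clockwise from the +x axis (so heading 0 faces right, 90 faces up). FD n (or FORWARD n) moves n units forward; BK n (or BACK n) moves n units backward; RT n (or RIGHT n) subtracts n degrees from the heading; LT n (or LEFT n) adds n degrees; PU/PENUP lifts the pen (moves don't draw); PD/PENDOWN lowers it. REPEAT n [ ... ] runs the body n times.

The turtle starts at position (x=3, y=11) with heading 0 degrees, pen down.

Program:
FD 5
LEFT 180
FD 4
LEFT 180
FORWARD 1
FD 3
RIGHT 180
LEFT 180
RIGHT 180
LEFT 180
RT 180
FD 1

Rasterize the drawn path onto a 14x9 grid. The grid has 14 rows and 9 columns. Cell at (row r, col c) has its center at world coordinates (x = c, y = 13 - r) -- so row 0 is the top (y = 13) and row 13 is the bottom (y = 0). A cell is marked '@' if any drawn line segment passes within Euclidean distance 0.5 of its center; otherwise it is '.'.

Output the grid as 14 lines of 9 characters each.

Answer: .........
.........
...@@@@@@
.........
.........
.........
.........
.........
.........
.........
.........
.........
.........
.........

Derivation:
Segment 0: (3,11) -> (8,11)
Segment 1: (8,11) -> (4,11)
Segment 2: (4,11) -> (5,11)
Segment 3: (5,11) -> (8,11)
Segment 4: (8,11) -> (7,11)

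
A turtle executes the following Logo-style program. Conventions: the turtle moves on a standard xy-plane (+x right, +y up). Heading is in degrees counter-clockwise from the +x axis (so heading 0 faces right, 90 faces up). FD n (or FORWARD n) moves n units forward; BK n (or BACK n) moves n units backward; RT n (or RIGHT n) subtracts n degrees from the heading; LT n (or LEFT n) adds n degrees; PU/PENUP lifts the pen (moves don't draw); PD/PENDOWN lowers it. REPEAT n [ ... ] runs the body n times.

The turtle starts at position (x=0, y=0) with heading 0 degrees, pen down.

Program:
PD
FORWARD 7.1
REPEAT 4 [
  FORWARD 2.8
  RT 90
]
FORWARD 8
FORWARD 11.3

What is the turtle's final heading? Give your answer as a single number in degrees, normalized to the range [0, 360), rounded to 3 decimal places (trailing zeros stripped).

Executing turtle program step by step:
Start: pos=(0,0), heading=0, pen down
PD: pen down
FD 7.1: (0,0) -> (7.1,0) [heading=0, draw]
REPEAT 4 [
  -- iteration 1/4 --
  FD 2.8: (7.1,0) -> (9.9,0) [heading=0, draw]
  RT 90: heading 0 -> 270
  -- iteration 2/4 --
  FD 2.8: (9.9,0) -> (9.9,-2.8) [heading=270, draw]
  RT 90: heading 270 -> 180
  -- iteration 3/4 --
  FD 2.8: (9.9,-2.8) -> (7.1,-2.8) [heading=180, draw]
  RT 90: heading 180 -> 90
  -- iteration 4/4 --
  FD 2.8: (7.1,-2.8) -> (7.1,0) [heading=90, draw]
  RT 90: heading 90 -> 0
]
FD 8: (7.1,0) -> (15.1,0) [heading=0, draw]
FD 11.3: (15.1,0) -> (26.4,0) [heading=0, draw]
Final: pos=(26.4,0), heading=0, 7 segment(s) drawn

Answer: 0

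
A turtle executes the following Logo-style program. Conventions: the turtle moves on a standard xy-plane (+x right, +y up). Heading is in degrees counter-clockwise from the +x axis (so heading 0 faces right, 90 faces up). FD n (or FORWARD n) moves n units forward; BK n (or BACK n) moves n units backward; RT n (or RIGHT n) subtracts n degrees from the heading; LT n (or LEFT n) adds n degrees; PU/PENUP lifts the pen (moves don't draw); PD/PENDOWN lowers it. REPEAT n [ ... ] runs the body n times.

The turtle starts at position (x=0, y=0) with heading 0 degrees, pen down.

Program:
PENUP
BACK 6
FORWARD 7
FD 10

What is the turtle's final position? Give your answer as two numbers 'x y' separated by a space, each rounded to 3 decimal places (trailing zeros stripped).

Executing turtle program step by step:
Start: pos=(0,0), heading=0, pen down
PU: pen up
BK 6: (0,0) -> (-6,0) [heading=0, move]
FD 7: (-6,0) -> (1,0) [heading=0, move]
FD 10: (1,0) -> (11,0) [heading=0, move]
Final: pos=(11,0), heading=0, 0 segment(s) drawn

Answer: 11 0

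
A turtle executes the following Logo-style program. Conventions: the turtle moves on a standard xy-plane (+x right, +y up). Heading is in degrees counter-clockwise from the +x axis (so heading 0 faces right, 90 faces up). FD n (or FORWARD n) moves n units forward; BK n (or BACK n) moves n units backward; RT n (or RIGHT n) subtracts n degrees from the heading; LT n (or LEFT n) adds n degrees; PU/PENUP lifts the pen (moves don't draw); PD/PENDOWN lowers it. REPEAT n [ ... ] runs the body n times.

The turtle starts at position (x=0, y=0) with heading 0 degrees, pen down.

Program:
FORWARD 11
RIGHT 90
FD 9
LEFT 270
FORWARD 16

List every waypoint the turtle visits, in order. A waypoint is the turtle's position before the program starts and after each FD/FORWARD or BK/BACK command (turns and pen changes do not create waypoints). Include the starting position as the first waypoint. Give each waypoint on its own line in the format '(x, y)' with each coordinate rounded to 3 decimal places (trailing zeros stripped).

Answer: (0, 0)
(11, 0)
(11, -9)
(-5, -9)

Derivation:
Executing turtle program step by step:
Start: pos=(0,0), heading=0, pen down
FD 11: (0,0) -> (11,0) [heading=0, draw]
RT 90: heading 0 -> 270
FD 9: (11,0) -> (11,-9) [heading=270, draw]
LT 270: heading 270 -> 180
FD 16: (11,-9) -> (-5,-9) [heading=180, draw]
Final: pos=(-5,-9), heading=180, 3 segment(s) drawn
Waypoints (4 total):
(0, 0)
(11, 0)
(11, -9)
(-5, -9)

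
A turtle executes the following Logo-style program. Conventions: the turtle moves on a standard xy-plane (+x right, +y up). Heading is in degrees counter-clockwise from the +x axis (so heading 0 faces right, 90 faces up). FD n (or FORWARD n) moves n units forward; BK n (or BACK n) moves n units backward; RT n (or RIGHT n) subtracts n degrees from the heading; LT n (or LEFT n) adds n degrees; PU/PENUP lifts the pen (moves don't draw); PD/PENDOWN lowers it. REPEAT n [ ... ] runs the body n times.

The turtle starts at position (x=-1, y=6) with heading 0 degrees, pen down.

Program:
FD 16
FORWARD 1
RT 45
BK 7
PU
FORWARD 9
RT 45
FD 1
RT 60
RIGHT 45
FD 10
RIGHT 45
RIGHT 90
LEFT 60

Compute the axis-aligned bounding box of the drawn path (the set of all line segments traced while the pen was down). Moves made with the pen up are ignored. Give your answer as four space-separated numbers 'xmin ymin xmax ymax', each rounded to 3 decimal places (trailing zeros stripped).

Executing turtle program step by step:
Start: pos=(-1,6), heading=0, pen down
FD 16: (-1,6) -> (15,6) [heading=0, draw]
FD 1: (15,6) -> (16,6) [heading=0, draw]
RT 45: heading 0 -> 315
BK 7: (16,6) -> (11.05,10.95) [heading=315, draw]
PU: pen up
FD 9: (11.05,10.95) -> (17.414,4.586) [heading=315, move]
RT 45: heading 315 -> 270
FD 1: (17.414,4.586) -> (17.414,3.586) [heading=270, move]
RT 60: heading 270 -> 210
RT 45: heading 210 -> 165
FD 10: (17.414,3.586) -> (7.755,6.174) [heading=165, move]
RT 45: heading 165 -> 120
RT 90: heading 120 -> 30
LT 60: heading 30 -> 90
Final: pos=(7.755,6.174), heading=90, 3 segment(s) drawn

Segment endpoints: x in {-1, 11.05, 15, 16}, y in {6, 10.95}
xmin=-1, ymin=6, xmax=16, ymax=10.95

Answer: -1 6 16 10.95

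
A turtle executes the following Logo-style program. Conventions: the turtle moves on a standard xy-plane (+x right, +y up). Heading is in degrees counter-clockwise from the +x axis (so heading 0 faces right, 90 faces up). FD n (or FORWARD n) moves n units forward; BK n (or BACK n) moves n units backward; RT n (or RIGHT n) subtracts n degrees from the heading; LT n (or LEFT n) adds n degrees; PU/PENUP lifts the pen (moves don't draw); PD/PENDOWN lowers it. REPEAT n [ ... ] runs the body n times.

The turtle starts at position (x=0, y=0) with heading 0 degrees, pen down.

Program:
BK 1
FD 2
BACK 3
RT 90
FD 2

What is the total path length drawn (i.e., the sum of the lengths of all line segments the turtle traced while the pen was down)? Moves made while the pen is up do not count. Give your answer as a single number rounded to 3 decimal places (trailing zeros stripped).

Answer: 8

Derivation:
Executing turtle program step by step:
Start: pos=(0,0), heading=0, pen down
BK 1: (0,0) -> (-1,0) [heading=0, draw]
FD 2: (-1,0) -> (1,0) [heading=0, draw]
BK 3: (1,0) -> (-2,0) [heading=0, draw]
RT 90: heading 0 -> 270
FD 2: (-2,0) -> (-2,-2) [heading=270, draw]
Final: pos=(-2,-2), heading=270, 4 segment(s) drawn

Segment lengths:
  seg 1: (0,0) -> (-1,0), length = 1
  seg 2: (-1,0) -> (1,0), length = 2
  seg 3: (1,0) -> (-2,0), length = 3
  seg 4: (-2,0) -> (-2,-2), length = 2
Total = 8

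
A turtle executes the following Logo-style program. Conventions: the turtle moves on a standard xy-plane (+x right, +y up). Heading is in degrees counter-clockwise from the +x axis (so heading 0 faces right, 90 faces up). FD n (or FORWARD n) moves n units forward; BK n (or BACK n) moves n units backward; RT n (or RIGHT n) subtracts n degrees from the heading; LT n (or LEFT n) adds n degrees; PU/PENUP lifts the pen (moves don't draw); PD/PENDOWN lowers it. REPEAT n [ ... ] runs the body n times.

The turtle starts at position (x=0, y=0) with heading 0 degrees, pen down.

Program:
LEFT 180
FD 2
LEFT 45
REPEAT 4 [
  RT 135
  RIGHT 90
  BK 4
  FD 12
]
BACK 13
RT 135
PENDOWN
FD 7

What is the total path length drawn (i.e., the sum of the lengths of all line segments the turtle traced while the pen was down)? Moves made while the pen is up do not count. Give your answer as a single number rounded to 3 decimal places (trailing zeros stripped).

Executing turtle program step by step:
Start: pos=(0,0), heading=0, pen down
LT 180: heading 0 -> 180
FD 2: (0,0) -> (-2,0) [heading=180, draw]
LT 45: heading 180 -> 225
REPEAT 4 [
  -- iteration 1/4 --
  RT 135: heading 225 -> 90
  RT 90: heading 90 -> 0
  BK 4: (-2,0) -> (-6,0) [heading=0, draw]
  FD 12: (-6,0) -> (6,0) [heading=0, draw]
  -- iteration 2/4 --
  RT 135: heading 0 -> 225
  RT 90: heading 225 -> 135
  BK 4: (6,0) -> (8.828,-2.828) [heading=135, draw]
  FD 12: (8.828,-2.828) -> (0.343,5.657) [heading=135, draw]
  -- iteration 3/4 --
  RT 135: heading 135 -> 0
  RT 90: heading 0 -> 270
  BK 4: (0.343,5.657) -> (0.343,9.657) [heading=270, draw]
  FD 12: (0.343,9.657) -> (0.343,-2.343) [heading=270, draw]
  -- iteration 4/4 --
  RT 135: heading 270 -> 135
  RT 90: heading 135 -> 45
  BK 4: (0.343,-2.343) -> (-2.485,-5.172) [heading=45, draw]
  FD 12: (-2.485,-5.172) -> (6,3.314) [heading=45, draw]
]
BK 13: (6,3.314) -> (-3.192,-5.879) [heading=45, draw]
RT 135: heading 45 -> 270
PD: pen down
FD 7: (-3.192,-5.879) -> (-3.192,-12.879) [heading=270, draw]
Final: pos=(-3.192,-12.879), heading=270, 11 segment(s) drawn

Segment lengths:
  seg 1: (0,0) -> (-2,0), length = 2
  seg 2: (-2,0) -> (-6,0), length = 4
  seg 3: (-6,0) -> (6,0), length = 12
  seg 4: (6,0) -> (8.828,-2.828), length = 4
  seg 5: (8.828,-2.828) -> (0.343,5.657), length = 12
  seg 6: (0.343,5.657) -> (0.343,9.657), length = 4
  seg 7: (0.343,9.657) -> (0.343,-2.343), length = 12
  seg 8: (0.343,-2.343) -> (-2.485,-5.172), length = 4
  seg 9: (-2.485,-5.172) -> (6,3.314), length = 12
  seg 10: (6,3.314) -> (-3.192,-5.879), length = 13
  seg 11: (-3.192,-5.879) -> (-3.192,-12.879), length = 7
Total = 86

Answer: 86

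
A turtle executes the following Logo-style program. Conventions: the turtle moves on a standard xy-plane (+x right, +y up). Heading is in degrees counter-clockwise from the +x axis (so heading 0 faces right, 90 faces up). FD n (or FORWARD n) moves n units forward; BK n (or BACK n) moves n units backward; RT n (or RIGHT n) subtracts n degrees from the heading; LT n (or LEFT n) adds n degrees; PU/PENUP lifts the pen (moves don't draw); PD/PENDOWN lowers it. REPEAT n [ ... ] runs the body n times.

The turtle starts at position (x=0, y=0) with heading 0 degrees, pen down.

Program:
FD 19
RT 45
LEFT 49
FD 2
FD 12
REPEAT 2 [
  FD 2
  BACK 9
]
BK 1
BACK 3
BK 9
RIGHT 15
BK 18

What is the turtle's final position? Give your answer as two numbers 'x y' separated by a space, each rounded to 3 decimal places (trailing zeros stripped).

Executing turtle program step by step:
Start: pos=(0,0), heading=0, pen down
FD 19: (0,0) -> (19,0) [heading=0, draw]
RT 45: heading 0 -> 315
LT 49: heading 315 -> 4
FD 2: (19,0) -> (20.995,0.14) [heading=4, draw]
FD 12: (20.995,0.14) -> (32.966,0.977) [heading=4, draw]
REPEAT 2 [
  -- iteration 1/2 --
  FD 2: (32.966,0.977) -> (34.961,1.116) [heading=4, draw]
  BK 9: (34.961,1.116) -> (25.983,0.488) [heading=4, draw]
  -- iteration 2/2 --
  FD 2: (25.983,0.488) -> (27.978,0.628) [heading=4, draw]
  BK 9: (27.978,0.628) -> (19,0) [heading=4, draw]
]
BK 1: (19,0) -> (18.002,-0.07) [heading=4, draw]
BK 3: (18.002,-0.07) -> (15.01,-0.279) [heading=4, draw]
BK 9: (15.01,-0.279) -> (6.032,-0.907) [heading=4, draw]
RT 15: heading 4 -> 349
BK 18: (6.032,-0.907) -> (-11.638,2.528) [heading=349, draw]
Final: pos=(-11.638,2.528), heading=349, 11 segment(s) drawn

Answer: -11.638 2.528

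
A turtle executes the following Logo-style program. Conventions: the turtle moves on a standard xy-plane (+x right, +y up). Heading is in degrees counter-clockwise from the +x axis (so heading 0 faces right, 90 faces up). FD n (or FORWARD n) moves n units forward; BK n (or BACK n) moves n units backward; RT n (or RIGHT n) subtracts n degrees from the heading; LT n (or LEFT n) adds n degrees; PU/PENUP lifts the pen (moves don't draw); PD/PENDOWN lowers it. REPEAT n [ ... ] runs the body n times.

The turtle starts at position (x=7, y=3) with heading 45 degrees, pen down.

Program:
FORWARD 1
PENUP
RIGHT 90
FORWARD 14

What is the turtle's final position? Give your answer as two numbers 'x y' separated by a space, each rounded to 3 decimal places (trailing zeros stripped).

Executing turtle program step by step:
Start: pos=(7,3), heading=45, pen down
FD 1: (7,3) -> (7.707,3.707) [heading=45, draw]
PU: pen up
RT 90: heading 45 -> 315
FD 14: (7.707,3.707) -> (17.607,-6.192) [heading=315, move]
Final: pos=(17.607,-6.192), heading=315, 1 segment(s) drawn

Answer: 17.607 -6.192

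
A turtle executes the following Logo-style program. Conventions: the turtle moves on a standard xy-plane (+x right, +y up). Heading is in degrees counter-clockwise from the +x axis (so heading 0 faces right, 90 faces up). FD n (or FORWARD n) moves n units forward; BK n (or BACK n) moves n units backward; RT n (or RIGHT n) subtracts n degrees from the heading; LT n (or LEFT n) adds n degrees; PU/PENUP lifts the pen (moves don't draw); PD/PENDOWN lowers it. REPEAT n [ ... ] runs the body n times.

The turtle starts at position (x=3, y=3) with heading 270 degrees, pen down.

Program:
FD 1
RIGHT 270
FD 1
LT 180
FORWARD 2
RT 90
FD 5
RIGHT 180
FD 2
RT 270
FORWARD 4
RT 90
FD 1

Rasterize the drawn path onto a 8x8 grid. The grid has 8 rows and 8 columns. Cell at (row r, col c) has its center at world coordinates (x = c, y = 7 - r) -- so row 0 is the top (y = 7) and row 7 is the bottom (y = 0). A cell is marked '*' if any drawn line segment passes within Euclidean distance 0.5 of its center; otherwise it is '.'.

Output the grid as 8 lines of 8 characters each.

Answer: ..*.....
..*.....
..*****.
..*...*.
..**....
..***...
........
........

Derivation:
Segment 0: (3,3) -> (3,2)
Segment 1: (3,2) -> (4,2)
Segment 2: (4,2) -> (2,2)
Segment 3: (2,2) -> (2,7)
Segment 4: (2,7) -> (2,5)
Segment 5: (2,5) -> (6,5)
Segment 6: (6,5) -> (6,4)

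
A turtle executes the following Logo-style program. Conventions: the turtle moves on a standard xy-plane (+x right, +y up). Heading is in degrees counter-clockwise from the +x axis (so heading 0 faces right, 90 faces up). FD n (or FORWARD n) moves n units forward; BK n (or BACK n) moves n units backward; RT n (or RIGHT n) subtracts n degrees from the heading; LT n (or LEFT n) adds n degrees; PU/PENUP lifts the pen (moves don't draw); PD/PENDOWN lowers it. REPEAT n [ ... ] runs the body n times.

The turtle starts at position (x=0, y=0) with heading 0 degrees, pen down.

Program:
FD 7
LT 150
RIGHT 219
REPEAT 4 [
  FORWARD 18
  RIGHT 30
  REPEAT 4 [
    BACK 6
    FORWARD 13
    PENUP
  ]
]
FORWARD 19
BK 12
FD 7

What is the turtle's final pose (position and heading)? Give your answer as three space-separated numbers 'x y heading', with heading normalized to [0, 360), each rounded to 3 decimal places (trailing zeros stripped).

Executing turtle program step by step:
Start: pos=(0,0), heading=0, pen down
FD 7: (0,0) -> (7,0) [heading=0, draw]
LT 150: heading 0 -> 150
RT 219: heading 150 -> 291
REPEAT 4 [
  -- iteration 1/4 --
  FD 18: (7,0) -> (13.451,-16.804) [heading=291, draw]
  RT 30: heading 291 -> 261
  REPEAT 4 [
    -- iteration 1/4 --
    BK 6: (13.451,-16.804) -> (14.389,-10.878) [heading=261, draw]
    FD 13: (14.389,-10.878) -> (12.356,-23.718) [heading=261, draw]
    PU: pen up
    -- iteration 2/4 --
    BK 6: (12.356,-23.718) -> (13.294,-17.792) [heading=261, move]
    FD 13: (13.294,-17.792) -> (11.261,-30.632) [heading=261, move]
    PU: pen up
    -- iteration 3/4 --
    BK 6: (11.261,-30.632) -> (12.199,-24.706) [heading=261, move]
    FD 13: (12.199,-24.706) -> (10.165,-37.546) [heading=261, move]
    PU: pen up
    -- iteration 4/4 --
    BK 6: (10.165,-37.546) -> (11.104,-31.62) [heading=261, move]
    FD 13: (11.104,-31.62) -> (9.07,-44.46) [heading=261, move]
    PU: pen up
  ]
  -- iteration 2/4 --
  FD 18: (9.07,-44.46) -> (6.255,-62.238) [heading=261, move]
  RT 30: heading 261 -> 231
  REPEAT 4 [
    -- iteration 1/4 --
    BK 6: (6.255,-62.238) -> (10.031,-57.575) [heading=231, move]
    FD 13: (10.031,-57.575) -> (1.849,-67.678) [heading=231, move]
    PU: pen up
    -- iteration 2/4 --
    BK 6: (1.849,-67.678) -> (5.625,-63.015) [heading=231, move]
    FD 13: (5.625,-63.015) -> (-2.556,-73.118) [heading=231, move]
    PU: pen up
    -- iteration 3/4 --
    BK 6: (-2.556,-73.118) -> (1.22,-68.455) [heading=231, move]
    FD 13: (1.22,-68.455) -> (-6.961,-78.558) [heading=231, move]
    PU: pen up
    -- iteration 4/4 --
    BK 6: (-6.961,-78.558) -> (-3.185,-73.895) [heading=231, move]
    FD 13: (-3.185,-73.895) -> (-11.366,-83.998) [heading=231, move]
    PU: pen up
  ]
  -- iteration 3/4 --
  FD 18: (-11.366,-83.998) -> (-22.694,-97.987) [heading=231, move]
  RT 30: heading 231 -> 201
  REPEAT 4 [
    -- iteration 1/4 --
    BK 6: (-22.694,-97.987) -> (-17.093,-95.837) [heading=201, move]
    FD 13: (-17.093,-95.837) -> (-29.229,-100.495) [heading=201, move]
    PU: pen up
    -- iteration 2/4 --
    BK 6: (-29.229,-100.495) -> (-23.628,-98.345) [heading=201, move]
    FD 13: (-23.628,-98.345) -> (-35.764,-103.004) [heading=201, move]
    PU: pen up
    -- iteration 3/4 --
    BK 6: (-35.764,-103.004) -> (-30.163,-100.854) [heading=201, move]
    FD 13: (-30.163,-100.854) -> (-42.299,-105.513) [heading=201, move]
    PU: pen up
    -- iteration 4/4 --
    BK 6: (-42.299,-105.513) -> (-36.698,-103.362) [heading=201, move]
    FD 13: (-36.698,-103.362) -> (-48.834,-108.021) [heading=201, move]
    PU: pen up
  ]
  -- iteration 4/4 --
  FD 18: (-48.834,-108.021) -> (-65.639,-114.472) [heading=201, move]
  RT 30: heading 201 -> 171
  REPEAT 4 [
    -- iteration 1/4 --
    BK 6: (-65.639,-114.472) -> (-59.713,-115.41) [heading=171, move]
    FD 13: (-59.713,-115.41) -> (-72.553,-113.377) [heading=171, move]
    PU: pen up
    -- iteration 2/4 --
    BK 6: (-72.553,-113.377) -> (-66.626,-114.315) [heading=171, move]
    FD 13: (-66.626,-114.315) -> (-79.466,-112.282) [heading=171, move]
    PU: pen up
    -- iteration 3/4 --
    BK 6: (-79.466,-112.282) -> (-73.54,-113.22) [heading=171, move]
    FD 13: (-73.54,-113.22) -> (-86.38,-111.187) [heading=171, move]
    PU: pen up
    -- iteration 4/4 --
    BK 6: (-86.38,-111.187) -> (-80.454,-112.125) [heading=171, move]
    FD 13: (-80.454,-112.125) -> (-93.294,-110.092) [heading=171, move]
    PU: pen up
  ]
]
FD 19: (-93.294,-110.092) -> (-112.06,-107.119) [heading=171, move]
BK 12: (-112.06,-107.119) -> (-100.208,-108.997) [heading=171, move]
FD 7: (-100.208,-108.997) -> (-107.122,-107.902) [heading=171, move]
Final: pos=(-107.122,-107.902), heading=171, 4 segment(s) drawn

Answer: -107.122 -107.902 171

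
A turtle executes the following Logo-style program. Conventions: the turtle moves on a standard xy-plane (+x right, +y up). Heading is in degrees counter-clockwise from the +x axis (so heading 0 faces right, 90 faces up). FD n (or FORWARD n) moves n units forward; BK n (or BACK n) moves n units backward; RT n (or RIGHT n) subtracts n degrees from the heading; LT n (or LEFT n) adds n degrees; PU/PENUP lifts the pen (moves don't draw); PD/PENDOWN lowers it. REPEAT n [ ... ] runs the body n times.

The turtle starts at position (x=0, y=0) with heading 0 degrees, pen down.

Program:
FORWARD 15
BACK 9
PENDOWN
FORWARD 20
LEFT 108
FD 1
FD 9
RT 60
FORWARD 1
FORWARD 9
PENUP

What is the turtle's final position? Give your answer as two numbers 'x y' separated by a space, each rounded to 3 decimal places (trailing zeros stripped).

Answer: 29.601 16.942

Derivation:
Executing turtle program step by step:
Start: pos=(0,0), heading=0, pen down
FD 15: (0,0) -> (15,0) [heading=0, draw]
BK 9: (15,0) -> (6,0) [heading=0, draw]
PD: pen down
FD 20: (6,0) -> (26,0) [heading=0, draw]
LT 108: heading 0 -> 108
FD 1: (26,0) -> (25.691,0.951) [heading=108, draw]
FD 9: (25.691,0.951) -> (22.91,9.511) [heading=108, draw]
RT 60: heading 108 -> 48
FD 1: (22.91,9.511) -> (23.579,10.254) [heading=48, draw]
FD 9: (23.579,10.254) -> (29.601,16.942) [heading=48, draw]
PU: pen up
Final: pos=(29.601,16.942), heading=48, 7 segment(s) drawn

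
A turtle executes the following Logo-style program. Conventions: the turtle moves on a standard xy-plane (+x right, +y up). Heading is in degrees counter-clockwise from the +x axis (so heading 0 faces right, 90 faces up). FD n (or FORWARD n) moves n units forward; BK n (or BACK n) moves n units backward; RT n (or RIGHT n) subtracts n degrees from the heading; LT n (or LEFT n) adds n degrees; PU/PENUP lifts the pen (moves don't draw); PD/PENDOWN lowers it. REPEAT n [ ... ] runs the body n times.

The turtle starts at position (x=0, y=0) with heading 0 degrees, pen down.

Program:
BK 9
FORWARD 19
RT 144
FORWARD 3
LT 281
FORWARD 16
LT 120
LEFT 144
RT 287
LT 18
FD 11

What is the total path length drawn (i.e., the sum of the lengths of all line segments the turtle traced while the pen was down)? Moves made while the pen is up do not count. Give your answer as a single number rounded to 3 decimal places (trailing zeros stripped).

Executing turtle program step by step:
Start: pos=(0,0), heading=0, pen down
BK 9: (0,0) -> (-9,0) [heading=0, draw]
FD 19: (-9,0) -> (10,0) [heading=0, draw]
RT 144: heading 0 -> 216
FD 3: (10,0) -> (7.573,-1.763) [heading=216, draw]
LT 281: heading 216 -> 137
FD 16: (7.573,-1.763) -> (-4.129,9.149) [heading=137, draw]
LT 120: heading 137 -> 257
LT 144: heading 257 -> 41
RT 287: heading 41 -> 114
LT 18: heading 114 -> 132
FD 11: (-4.129,9.149) -> (-11.489,17.323) [heading=132, draw]
Final: pos=(-11.489,17.323), heading=132, 5 segment(s) drawn

Segment lengths:
  seg 1: (0,0) -> (-9,0), length = 9
  seg 2: (-9,0) -> (10,0), length = 19
  seg 3: (10,0) -> (7.573,-1.763), length = 3
  seg 4: (7.573,-1.763) -> (-4.129,9.149), length = 16
  seg 5: (-4.129,9.149) -> (-11.489,17.323), length = 11
Total = 58

Answer: 58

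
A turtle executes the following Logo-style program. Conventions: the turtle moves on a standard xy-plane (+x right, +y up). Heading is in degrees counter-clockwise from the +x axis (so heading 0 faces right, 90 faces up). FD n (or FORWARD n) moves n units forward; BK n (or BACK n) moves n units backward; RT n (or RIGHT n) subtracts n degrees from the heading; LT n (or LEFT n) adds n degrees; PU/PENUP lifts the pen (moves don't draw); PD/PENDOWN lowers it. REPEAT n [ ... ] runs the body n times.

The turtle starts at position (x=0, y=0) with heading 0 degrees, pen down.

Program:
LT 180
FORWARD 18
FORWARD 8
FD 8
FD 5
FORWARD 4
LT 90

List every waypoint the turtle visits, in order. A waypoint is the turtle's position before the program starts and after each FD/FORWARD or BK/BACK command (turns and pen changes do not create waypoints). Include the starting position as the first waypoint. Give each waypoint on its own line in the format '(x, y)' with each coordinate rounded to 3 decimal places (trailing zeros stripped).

Answer: (0, 0)
(-18, 0)
(-26, 0)
(-34, 0)
(-39, 0)
(-43, 0)

Derivation:
Executing turtle program step by step:
Start: pos=(0,0), heading=0, pen down
LT 180: heading 0 -> 180
FD 18: (0,0) -> (-18,0) [heading=180, draw]
FD 8: (-18,0) -> (-26,0) [heading=180, draw]
FD 8: (-26,0) -> (-34,0) [heading=180, draw]
FD 5: (-34,0) -> (-39,0) [heading=180, draw]
FD 4: (-39,0) -> (-43,0) [heading=180, draw]
LT 90: heading 180 -> 270
Final: pos=(-43,0), heading=270, 5 segment(s) drawn
Waypoints (6 total):
(0, 0)
(-18, 0)
(-26, 0)
(-34, 0)
(-39, 0)
(-43, 0)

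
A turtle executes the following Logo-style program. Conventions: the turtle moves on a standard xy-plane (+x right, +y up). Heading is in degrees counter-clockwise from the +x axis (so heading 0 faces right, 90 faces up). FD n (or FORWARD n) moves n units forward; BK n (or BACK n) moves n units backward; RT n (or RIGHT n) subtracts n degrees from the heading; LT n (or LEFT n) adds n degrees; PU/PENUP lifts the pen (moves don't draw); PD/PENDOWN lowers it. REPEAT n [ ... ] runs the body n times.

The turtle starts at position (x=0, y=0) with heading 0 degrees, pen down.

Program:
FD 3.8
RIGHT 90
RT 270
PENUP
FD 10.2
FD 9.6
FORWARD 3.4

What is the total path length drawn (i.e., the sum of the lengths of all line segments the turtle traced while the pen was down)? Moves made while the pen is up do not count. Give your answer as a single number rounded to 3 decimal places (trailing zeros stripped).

Executing turtle program step by step:
Start: pos=(0,0), heading=0, pen down
FD 3.8: (0,0) -> (3.8,0) [heading=0, draw]
RT 90: heading 0 -> 270
RT 270: heading 270 -> 0
PU: pen up
FD 10.2: (3.8,0) -> (14,0) [heading=0, move]
FD 9.6: (14,0) -> (23.6,0) [heading=0, move]
FD 3.4: (23.6,0) -> (27,0) [heading=0, move]
Final: pos=(27,0), heading=0, 1 segment(s) drawn

Segment lengths:
  seg 1: (0,0) -> (3.8,0), length = 3.8
Total = 3.8

Answer: 3.8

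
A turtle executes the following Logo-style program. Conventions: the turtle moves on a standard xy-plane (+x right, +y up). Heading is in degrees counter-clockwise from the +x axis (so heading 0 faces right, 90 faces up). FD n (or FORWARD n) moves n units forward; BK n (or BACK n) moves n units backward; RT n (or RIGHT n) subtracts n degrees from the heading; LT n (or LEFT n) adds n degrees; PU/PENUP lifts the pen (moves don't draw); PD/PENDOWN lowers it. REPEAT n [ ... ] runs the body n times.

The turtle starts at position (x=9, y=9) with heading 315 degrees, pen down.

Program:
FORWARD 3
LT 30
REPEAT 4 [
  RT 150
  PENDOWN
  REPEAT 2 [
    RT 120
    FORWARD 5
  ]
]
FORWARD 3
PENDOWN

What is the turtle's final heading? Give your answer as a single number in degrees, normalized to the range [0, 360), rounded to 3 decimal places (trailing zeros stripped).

Answer: 225

Derivation:
Executing turtle program step by step:
Start: pos=(9,9), heading=315, pen down
FD 3: (9,9) -> (11.121,6.879) [heading=315, draw]
LT 30: heading 315 -> 345
REPEAT 4 [
  -- iteration 1/4 --
  RT 150: heading 345 -> 195
  PD: pen down
  REPEAT 2 [
    -- iteration 1/2 --
    RT 120: heading 195 -> 75
    FD 5: (11.121,6.879) -> (12.415,11.708) [heading=75, draw]
    -- iteration 2/2 --
    RT 120: heading 75 -> 315
    FD 5: (12.415,11.708) -> (15.951,8.173) [heading=315, draw]
  ]
  -- iteration 2/4 --
  RT 150: heading 315 -> 165
  PD: pen down
  REPEAT 2 [
    -- iteration 1/2 --
    RT 120: heading 165 -> 45
    FD 5: (15.951,8.173) -> (19.486,11.708) [heading=45, draw]
    -- iteration 2/2 --
    RT 120: heading 45 -> 285
    FD 5: (19.486,11.708) -> (20.781,6.879) [heading=285, draw]
  ]
  -- iteration 3/4 --
  RT 150: heading 285 -> 135
  PD: pen down
  REPEAT 2 [
    -- iteration 1/2 --
    RT 120: heading 135 -> 15
    FD 5: (20.781,6.879) -> (25.61,8.173) [heading=15, draw]
    -- iteration 2/2 --
    RT 120: heading 15 -> 255
    FD 5: (25.61,8.173) -> (24.316,3.343) [heading=255, draw]
  ]
  -- iteration 4/4 --
  RT 150: heading 255 -> 105
  PD: pen down
  REPEAT 2 [
    -- iteration 1/2 --
    RT 120: heading 105 -> 345
    FD 5: (24.316,3.343) -> (29.146,2.049) [heading=345, draw]
    -- iteration 2/2 --
    RT 120: heading 345 -> 225
    FD 5: (29.146,2.049) -> (25.61,-1.486) [heading=225, draw]
  ]
]
FD 3: (25.61,-1.486) -> (23.489,-3.608) [heading=225, draw]
PD: pen down
Final: pos=(23.489,-3.608), heading=225, 10 segment(s) drawn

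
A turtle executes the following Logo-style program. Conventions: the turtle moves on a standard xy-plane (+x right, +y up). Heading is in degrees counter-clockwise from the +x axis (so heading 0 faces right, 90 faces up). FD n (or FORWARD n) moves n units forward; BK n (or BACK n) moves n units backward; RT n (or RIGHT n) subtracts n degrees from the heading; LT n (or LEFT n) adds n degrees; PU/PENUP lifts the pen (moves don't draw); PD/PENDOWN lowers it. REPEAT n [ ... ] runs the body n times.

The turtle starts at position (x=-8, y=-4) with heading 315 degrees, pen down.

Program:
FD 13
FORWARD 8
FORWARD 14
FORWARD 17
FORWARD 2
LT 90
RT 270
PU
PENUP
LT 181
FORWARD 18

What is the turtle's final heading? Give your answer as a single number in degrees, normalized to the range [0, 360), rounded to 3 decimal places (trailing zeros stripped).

Answer: 316

Derivation:
Executing turtle program step by step:
Start: pos=(-8,-4), heading=315, pen down
FD 13: (-8,-4) -> (1.192,-13.192) [heading=315, draw]
FD 8: (1.192,-13.192) -> (6.849,-18.849) [heading=315, draw]
FD 14: (6.849,-18.849) -> (16.749,-28.749) [heading=315, draw]
FD 17: (16.749,-28.749) -> (28.77,-40.77) [heading=315, draw]
FD 2: (28.77,-40.77) -> (30.184,-42.184) [heading=315, draw]
LT 90: heading 315 -> 45
RT 270: heading 45 -> 135
PU: pen up
PU: pen up
LT 181: heading 135 -> 316
FD 18: (30.184,-42.184) -> (43.132,-54.688) [heading=316, move]
Final: pos=(43.132,-54.688), heading=316, 5 segment(s) drawn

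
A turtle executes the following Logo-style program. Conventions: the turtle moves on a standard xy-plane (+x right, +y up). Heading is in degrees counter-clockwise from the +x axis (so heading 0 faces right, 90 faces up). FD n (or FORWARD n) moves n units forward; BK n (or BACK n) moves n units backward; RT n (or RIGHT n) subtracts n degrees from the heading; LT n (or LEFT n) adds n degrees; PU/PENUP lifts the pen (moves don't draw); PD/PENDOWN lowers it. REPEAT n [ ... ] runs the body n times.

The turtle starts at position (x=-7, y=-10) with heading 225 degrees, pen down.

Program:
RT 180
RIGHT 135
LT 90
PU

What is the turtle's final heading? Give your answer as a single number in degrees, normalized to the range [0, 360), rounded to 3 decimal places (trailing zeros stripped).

Executing turtle program step by step:
Start: pos=(-7,-10), heading=225, pen down
RT 180: heading 225 -> 45
RT 135: heading 45 -> 270
LT 90: heading 270 -> 0
PU: pen up
Final: pos=(-7,-10), heading=0, 0 segment(s) drawn

Answer: 0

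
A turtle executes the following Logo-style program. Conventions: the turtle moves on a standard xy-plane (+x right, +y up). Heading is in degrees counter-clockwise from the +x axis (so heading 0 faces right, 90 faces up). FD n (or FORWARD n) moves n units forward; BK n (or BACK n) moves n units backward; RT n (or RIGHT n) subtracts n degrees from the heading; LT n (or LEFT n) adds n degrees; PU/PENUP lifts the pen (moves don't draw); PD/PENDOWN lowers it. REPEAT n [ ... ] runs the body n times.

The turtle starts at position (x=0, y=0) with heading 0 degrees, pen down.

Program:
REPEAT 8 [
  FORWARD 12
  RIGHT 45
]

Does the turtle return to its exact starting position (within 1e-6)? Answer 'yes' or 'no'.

Executing turtle program step by step:
Start: pos=(0,0), heading=0, pen down
REPEAT 8 [
  -- iteration 1/8 --
  FD 12: (0,0) -> (12,0) [heading=0, draw]
  RT 45: heading 0 -> 315
  -- iteration 2/8 --
  FD 12: (12,0) -> (20.485,-8.485) [heading=315, draw]
  RT 45: heading 315 -> 270
  -- iteration 3/8 --
  FD 12: (20.485,-8.485) -> (20.485,-20.485) [heading=270, draw]
  RT 45: heading 270 -> 225
  -- iteration 4/8 --
  FD 12: (20.485,-20.485) -> (12,-28.971) [heading=225, draw]
  RT 45: heading 225 -> 180
  -- iteration 5/8 --
  FD 12: (12,-28.971) -> (0,-28.971) [heading=180, draw]
  RT 45: heading 180 -> 135
  -- iteration 6/8 --
  FD 12: (0,-28.971) -> (-8.485,-20.485) [heading=135, draw]
  RT 45: heading 135 -> 90
  -- iteration 7/8 --
  FD 12: (-8.485,-20.485) -> (-8.485,-8.485) [heading=90, draw]
  RT 45: heading 90 -> 45
  -- iteration 8/8 --
  FD 12: (-8.485,-8.485) -> (0,0) [heading=45, draw]
  RT 45: heading 45 -> 0
]
Final: pos=(0,0), heading=0, 8 segment(s) drawn

Start position: (0, 0)
Final position: (0, 0)
Distance = 0; < 1e-6 -> CLOSED

Answer: yes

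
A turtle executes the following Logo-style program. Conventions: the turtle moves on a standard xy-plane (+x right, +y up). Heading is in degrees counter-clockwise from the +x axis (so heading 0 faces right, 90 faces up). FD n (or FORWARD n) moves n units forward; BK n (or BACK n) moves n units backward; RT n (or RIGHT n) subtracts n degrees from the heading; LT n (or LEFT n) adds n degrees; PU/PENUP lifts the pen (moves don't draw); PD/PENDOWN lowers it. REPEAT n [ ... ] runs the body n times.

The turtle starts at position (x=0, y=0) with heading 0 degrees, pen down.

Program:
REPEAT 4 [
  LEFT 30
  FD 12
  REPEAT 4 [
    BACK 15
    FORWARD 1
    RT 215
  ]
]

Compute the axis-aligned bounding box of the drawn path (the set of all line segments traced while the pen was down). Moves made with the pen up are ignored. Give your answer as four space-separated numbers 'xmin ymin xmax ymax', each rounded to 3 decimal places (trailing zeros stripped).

Executing turtle program step by step:
Start: pos=(0,0), heading=0, pen down
REPEAT 4 [
  -- iteration 1/4 --
  LT 30: heading 0 -> 30
  FD 12: (0,0) -> (10.392,6) [heading=30, draw]
  REPEAT 4 [
    -- iteration 1/4 --
    BK 15: (10.392,6) -> (-2.598,-1.5) [heading=30, draw]
    FD 1: (-2.598,-1.5) -> (-1.732,-1) [heading=30, draw]
    RT 215: heading 30 -> 175
    -- iteration 2/4 --
    BK 15: (-1.732,-1) -> (13.211,-2.307) [heading=175, draw]
    FD 1: (13.211,-2.307) -> (12.215,-2.22) [heading=175, draw]
    RT 215: heading 175 -> 320
    -- iteration 3/4 --
    BK 15: (12.215,-2.22) -> (0.724,7.422) [heading=320, draw]
    FD 1: (0.724,7.422) -> (1.49,6.779) [heading=320, draw]
    RT 215: heading 320 -> 105
    -- iteration 4/4 --
    BK 15: (1.49,6.779) -> (5.372,-7.71) [heading=105, draw]
    FD 1: (5.372,-7.71) -> (5.114,-6.744) [heading=105, draw]
    RT 215: heading 105 -> 250
  ]
  -- iteration 2/4 --
  LT 30: heading 250 -> 280
  FD 12: (5.114,-6.744) -> (7.197,-18.562) [heading=280, draw]
  REPEAT 4 [
    -- iteration 1/4 --
    BK 15: (7.197,-18.562) -> (4.593,-3.79) [heading=280, draw]
    FD 1: (4.593,-3.79) -> (4.766,-4.774) [heading=280, draw]
    RT 215: heading 280 -> 65
    -- iteration 2/4 --
    BK 15: (4.766,-4.774) -> (-1.573,-18.369) [heading=65, draw]
    FD 1: (-1.573,-18.369) -> (-1.15,-17.463) [heading=65, draw]
    RT 215: heading 65 -> 210
    -- iteration 3/4 --
    BK 15: (-1.15,-17.463) -> (11.84,-9.963) [heading=210, draw]
    FD 1: (11.84,-9.963) -> (10.974,-10.463) [heading=210, draw]
    RT 215: heading 210 -> 355
    -- iteration 4/4 --
    BK 15: (10.974,-10.463) -> (-3.969,-9.155) [heading=355, draw]
    FD 1: (-3.969,-9.155) -> (-2.973,-9.243) [heading=355, draw]
    RT 215: heading 355 -> 140
  ]
  -- iteration 3/4 --
  LT 30: heading 140 -> 170
  FD 12: (-2.973,-9.243) -> (-14.79,-7.159) [heading=170, draw]
  REPEAT 4 [
    -- iteration 1/4 --
    BK 15: (-14.79,-7.159) -> (-0.018,-9.764) [heading=170, draw]
    FD 1: (-0.018,-9.764) -> (-1.003,-9.59) [heading=170, draw]
    RT 215: heading 170 -> 315
    -- iteration 2/4 --
    BK 15: (-1.003,-9.59) -> (-11.61,1.017) [heading=315, draw]
    FD 1: (-11.61,1.017) -> (-10.903,0.31) [heading=315, draw]
    RT 215: heading 315 -> 100
    -- iteration 3/4 --
    BK 15: (-10.903,0.31) -> (-8.298,-14.463) [heading=100, draw]
    FD 1: (-8.298,-14.463) -> (-8.472,-13.478) [heading=100, draw]
    RT 215: heading 100 -> 245
    -- iteration 4/4 --
    BK 15: (-8.472,-13.478) -> (-2.132,0.117) [heading=245, draw]
    FD 1: (-2.132,0.117) -> (-2.555,-0.789) [heading=245, draw]
    RT 215: heading 245 -> 30
  ]
  -- iteration 4/4 --
  LT 30: heading 30 -> 60
  FD 12: (-2.555,-0.789) -> (3.445,9.603) [heading=60, draw]
  REPEAT 4 [
    -- iteration 1/4 --
    BK 15: (3.445,9.603) -> (-4.055,-3.388) [heading=60, draw]
    FD 1: (-4.055,-3.388) -> (-3.555,-2.521) [heading=60, draw]
    RT 215: heading 60 -> 205
    -- iteration 2/4 --
    BK 15: (-3.555,-2.521) -> (10.04,3.818) [heading=205, draw]
    FD 1: (10.04,3.818) -> (9.133,3.395) [heading=205, draw]
    RT 215: heading 205 -> 350
    -- iteration 3/4 --
    BK 15: (9.133,3.395) -> (-5.639,6) [heading=350, draw]
    FD 1: (-5.639,6) -> (-4.654,5.826) [heading=350, draw]
    RT 215: heading 350 -> 135
    -- iteration 4/4 --
    BK 15: (-4.654,5.826) -> (5.953,-4.78) [heading=135, draw]
    FD 1: (5.953,-4.78) -> (5.246,-4.073) [heading=135, draw]
    RT 215: heading 135 -> 280
  ]
]
Final: pos=(5.246,-4.073), heading=280, 36 segment(s) drawn

Segment endpoints: x in {-14.79, -11.61, -10.903, -8.472, -8.298, -5.639, -4.654, -4.055, -3.969, -3.555, -2.973, -2.598, -2.555, -2.132, -1.732, -1.573, -1.15, -1.003, -0.018, 0, 0.724, 1.49, 3.445, 4.593, 4.766, 5.114, 5.246, 5.372, 5.953, 7.197, 9.133, 10.04, 10.392, 10.974, 11.84, 12.215, 13.211}, y in {-18.562, -18.369, -17.463, -14.463, -13.478, -10.463, -9.963, -9.764, -9.59, -9.243, -9.155, -7.71, -7.159, -6.744, -4.78, -4.774, -4.073, -3.79, -3.388, -2.521, -2.307, -2.22, -1.5, -1, -0.789, 0, 0.117, 0.31, 1.017, 3.395, 3.818, 5.826, 6, 6, 6.779, 7.422, 9.603}
xmin=-14.79, ymin=-18.562, xmax=13.211, ymax=9.603

Answer: -14.79 -18.562 13.211 9.603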